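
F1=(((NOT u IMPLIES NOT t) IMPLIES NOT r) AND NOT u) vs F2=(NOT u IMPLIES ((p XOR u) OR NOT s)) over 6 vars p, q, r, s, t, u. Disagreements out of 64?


F1 = (((NOT u IMPLIES NOT t) IMPLIES NOT r) AND NOT u)
F2 = (NOT u IMPLIES ((p XOR u) OR NOT s))
Evaluate both on each of 64 rows (bits = p,q,r,s,t,u):
  row 0 [000000]: F1=1 F2=1 -> 0
  row 1 [000001]: F1=0 F2=1 (differ) -> 1
  row 2 [000010]: F1=1 F2=1 -> 0
  row 3 [000011]: F1=0 F2=1 (differ) -> 1
  row 4 [000100]: F1=1 F2=0 (differ) -> 1
  (every remaining row is evaluated the same way; all 64 results are listed next)
Full result column, 8 rows per line (p,q,r fixed per line; s,t,u runs 000..111 left to right):
  rows 0-7 [p,q,r=000]: 01011111  (ones: 6)
  rows 8-15 [p,q,r=001]: 11010111  (ones: 6)
  rows 16-23 [p,q,r=010]: 01011111  (ones: 6)
  rows 24-31 [p,q,r=011]: 11010111  (ones: 6)
  rows 32-39 [p,q,r=100]: 01010101  (ones: 4)
  rows 40-47 [p,q,r=101]: 11011101  (ones: 6)
  rows 48-55 [p,q,r=110]: 01010101  (ones: 4)
  rows 56-63 [p,q,r=111]: 11011101  (ones: 6)
Disagreements = 6+6+6+6+4+6+4+6 = 44

44


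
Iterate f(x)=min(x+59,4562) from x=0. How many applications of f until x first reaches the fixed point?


Step 1: x=0, cap=4562, increment=59
Step 2: x grows by 59 each step until capped at 4562; fixed point is x=4562
Step 3: iterations = ceil(4562/59) = 78

78


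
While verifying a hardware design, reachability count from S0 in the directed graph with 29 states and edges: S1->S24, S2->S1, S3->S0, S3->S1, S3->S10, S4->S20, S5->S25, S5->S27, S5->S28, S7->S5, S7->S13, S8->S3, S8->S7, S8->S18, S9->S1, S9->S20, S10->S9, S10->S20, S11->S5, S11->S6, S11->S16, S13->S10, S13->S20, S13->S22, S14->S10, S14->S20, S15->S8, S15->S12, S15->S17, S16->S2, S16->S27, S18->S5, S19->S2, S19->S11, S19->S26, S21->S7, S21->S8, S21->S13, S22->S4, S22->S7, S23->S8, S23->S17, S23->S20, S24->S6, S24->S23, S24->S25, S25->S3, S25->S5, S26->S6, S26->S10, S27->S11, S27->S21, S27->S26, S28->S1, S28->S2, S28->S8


BFS from S0:
  layer 0: {S0}
Reachable set: {S0}
Count = 1

1


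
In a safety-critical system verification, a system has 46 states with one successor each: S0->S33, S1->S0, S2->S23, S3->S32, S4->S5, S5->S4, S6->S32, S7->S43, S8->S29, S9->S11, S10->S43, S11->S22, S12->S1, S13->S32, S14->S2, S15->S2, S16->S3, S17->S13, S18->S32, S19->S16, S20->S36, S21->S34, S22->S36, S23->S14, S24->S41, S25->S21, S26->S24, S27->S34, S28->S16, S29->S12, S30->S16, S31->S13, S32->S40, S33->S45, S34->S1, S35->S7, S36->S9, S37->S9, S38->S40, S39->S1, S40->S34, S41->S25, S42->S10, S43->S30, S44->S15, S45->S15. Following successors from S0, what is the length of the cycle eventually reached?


Trace from S0 until a state repeats:
  S0 -> S33 -> S45 -> S15 -> S2 -> S23 -> S14 -> S2
S2 first seen at step 4, revisited at step 7.
Cycle length = 7 - 4 = 3

3


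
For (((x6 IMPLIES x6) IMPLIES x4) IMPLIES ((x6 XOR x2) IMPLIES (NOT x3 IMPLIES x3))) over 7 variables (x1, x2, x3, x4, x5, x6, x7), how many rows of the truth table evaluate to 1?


Formula: (((x6 IMPLIES x6) IMPLIES x4) IMPLIES ((x6 XOR x2) IMPLIES (NOT x3 IMPLIES x3))) over 7 vars (128 rows)
Evaluate each row (x1, x2, x3, x4, x5, x6, x7 as bits, MSB first):
  row 0 [0000000]: (((0 IMPLIES 0) IMPLIES 0) IMPLIES ((0 XOR 0) IMPLIES (NOT 0 IMPLIES 0))) -> 1
  row 1 [0000001]: (((0 IMPLIES 0) IMPLIES 0) IMPLIES ((0 XOR 0) IMPLIES (NOT 0 IMPLIES 0))) -> 1
  row 2 [0000010]: (((1 IMPLIES 1) IMPLIES 0) IMPLIES ((1 XOR 0) IMPLIES (NOT 0 IMPLIES 0))) -> 1
  row 3 [0000011]: (((1 IMPLIES 1) IMPLIES 0) IMPLIES ((1 XOR 0) IMPLIES (NOT 0 IMPLIES 0))) -> 1
  row 4 [0000100]: (((0 IMPLIES 0) IMPLIES 0) IMPLIES ((0 XOR 0) IMPLIES (NOT 0 IMPLIES 0))) -> 1
  (every remaining row is evaluated the same way; all 128 results are listed next)
Full result column, 8 rows per line (x1,x2,x3,x4 fixed per line; x5,x6,x7 runs 000..111 left to right):
  rows 0-7 [x1,x2,x3,x4=0000]: 11111111  (ones: 8)
  rows 8-15 [x1,x2,x3,x4=0001]: 11001100  (ones: 4)
  rows 16-23 [x1,x2,x3,x4=0010]: 11111111  (ones: 8)
  rows 24-31 [x1,x2,x3,x4=0011]: 11111111  (ones: 8)
  rows 32-39 [x1,x2,x3,x4=0100]: 11111111  (ones: 8)
  rows 40-47 [x1,x2,x3,x4=0101]: 00110011  (ones: 4)
  rows 48-55 [x1,x2,x3,x4=0110]: 11111111  (ones: 8)
  rows 56-63 [x1,x2,x3,x4=0111]: 11111111  (ones: 8)
  rows 64-71 [x1,x2,x3,x4=1000]: 11111111  (ones: 8)
  rows 72-79 [x1,x2,x3,x4=1001]: 11001100  (ones: 4)
  rows 80-87 [x1,x2,x3,x4=1010]: 11111111  (ones: 8)
  rows 88-95 [x1,x2,x3,x4=1011]: 11111111  (ones: 8)
  rows 96-103 [x1,x2,x3,x4=1100]: 11111111  (ones: 8)
  rows 104-111 [x1,x2,x3,x4=1101]: 00110011  (ones: 4)
  rows 112-119 [x1,x2,x3,x4=1110]: 11111111  (ones: 8)
  rows 120-127 [x1,x2,x3,x4=1111]: 11111111  (ones: 8)
Count of 1-rows = 8+4+8+8+8+4+8+8+8+4+8+8+8+4+8+8 = 112

112


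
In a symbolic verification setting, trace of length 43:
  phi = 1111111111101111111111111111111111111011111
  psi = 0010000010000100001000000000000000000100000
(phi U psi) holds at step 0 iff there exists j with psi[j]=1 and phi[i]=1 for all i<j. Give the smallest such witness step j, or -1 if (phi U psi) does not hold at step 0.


(phi U psi) at 0: need smallest j with psi[j]=1 and phi[i]=1 for all i in [0,j).
Scan from step 0:
  step 0: phi=1, psi=0 -> continue
  step 1: phi=1, psi=0 -> continue
  step 2: psi=1 and phi held for [0,2) -> witness found
Witness step = 2

2


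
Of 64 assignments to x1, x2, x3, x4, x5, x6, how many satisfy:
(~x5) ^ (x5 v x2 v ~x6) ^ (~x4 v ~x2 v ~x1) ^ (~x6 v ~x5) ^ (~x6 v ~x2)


CNF with 5 clauses over 6 vars (64 assignments).
An assignment satisfies CNF iff every clause has >=1 true literal.
Check each row (bits = x1,x2,x3,x4,x5,x6; clause T/F shown):
  row 0 [000000]: clauses=TTTTT -> 1
  row 1 [000001]: clauses=TFTTT -> 0
  row 2 [000010]: clauses=FTTTT -> 0
  row 3 [000011]: clauses=FTTFT -> 0
  row 4 [000100]: clauses=TTTTT -> 1
  (every remaining row is evaluated the same way; all 64 results are listed next)
Full result column, 8 rows per line (x1,x2,x3 fixed per line; x4,x5,x6 runs 000..111 left to right):
  rows 0-7 [x1,x2,x3=000]: 10001000  (ones: 2)
  rows 8-15 [x1,x2,x3=001]: 10001000  (ones: 2)
  rows 16-23 [x1,x2,x3=010]: 10001000  (ones: 2)
  rows 24-31 [x1,x2,x3=011]: 10001000  (ones: 2)
  rows 32-39 [x1,x2,x3=100]: 10001000  (ones: 2)
  rows 40-47 [x1,x2,x3=101]: 10001000  (ones: 2)
  rows 48-55 [x1,x2,x3=110]: 10000000  (ones: 1)
  rows 56-63 [x1,x2,x3=111]: 10000000  (ones: 1)
Satisfying assignments = 2+2+2+2+2+2+1+1 = 14

14


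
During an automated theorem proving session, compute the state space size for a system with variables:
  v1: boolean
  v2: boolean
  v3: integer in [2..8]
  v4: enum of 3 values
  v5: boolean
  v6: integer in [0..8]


State space = product of domain sizes of all variables.
Domain sizes:
  v1 (boolean): 2
  v2 (boolean): 2
  v3 (integer in [2..8]): 7
  v4 (enum of 3 values): 3
  v5 (boolean): 2
  v6 (integer in [0..8]): 9
Product = 2 * 2 * 7 * 3 * 2 * 9 = 1512

1512


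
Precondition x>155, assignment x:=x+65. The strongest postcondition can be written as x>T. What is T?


Formula: sp(P, x:=E) = exists old_x. (x = E[old_x/x]) AND P[old_x/x] (old_x is the value of x before the assignment; eliminate old_x by solving x = E[old_x/x] for old_x)
Step 1: Precondition P: x>155, i.e. old_x > 155
Step 2: Assignment gives x = old_x + 65, so old_x = x - 65
Step 3: Substitute into P: x - 65 > 155
Step 4: Simplify: x > 155+65 = 220

220


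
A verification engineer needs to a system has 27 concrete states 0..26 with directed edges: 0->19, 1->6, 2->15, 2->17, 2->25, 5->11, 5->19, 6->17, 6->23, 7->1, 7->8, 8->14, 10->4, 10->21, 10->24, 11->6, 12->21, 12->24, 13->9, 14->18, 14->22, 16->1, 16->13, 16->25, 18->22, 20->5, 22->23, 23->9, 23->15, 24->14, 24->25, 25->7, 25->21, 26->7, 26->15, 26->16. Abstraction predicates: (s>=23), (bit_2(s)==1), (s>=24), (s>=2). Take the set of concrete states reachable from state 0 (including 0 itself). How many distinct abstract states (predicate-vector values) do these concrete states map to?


BFS from 0:
Concrete reachable: {0, 19}
Abstract via predicates (s>=23), (bit_2(s)==1), (s>=24), (s>=2):
  (0,0,0,0) <- {0}
  (0,0,0,1) <- {19}
Distinct abstract states = 2

2


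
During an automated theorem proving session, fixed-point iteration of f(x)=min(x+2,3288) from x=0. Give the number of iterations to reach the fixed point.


Step 1: x=0, cap=3288, increment=2
Step 2: x grows by 2 each step until capped at 3288; fixed point is x=3288
Step 3: iterations = ceil(3288/2) = 1644

1644


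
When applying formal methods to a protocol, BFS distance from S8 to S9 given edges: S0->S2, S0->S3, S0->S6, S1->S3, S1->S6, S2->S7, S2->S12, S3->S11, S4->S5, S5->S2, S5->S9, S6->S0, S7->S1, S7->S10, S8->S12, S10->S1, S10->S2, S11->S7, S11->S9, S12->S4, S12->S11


BFS layer-by-layer from S8:
  dist 0: {S8}
  dist 1: {S12}
  dist 2: {S4, S11}
  dist 3: {S5, S7, S9}
  -> S9 reached at distance 3
Shortest path length = 3

3


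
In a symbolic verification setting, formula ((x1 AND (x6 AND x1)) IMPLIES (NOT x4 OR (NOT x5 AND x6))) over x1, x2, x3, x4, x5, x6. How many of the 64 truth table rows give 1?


Formula: ((x1 AND (x6 AND x1)) IMPLIES (NOT x4 OR (NOT x5 AND x6))) over 6 vars (64 rows)
Evaluate each row (x1, x2, x3, x4, x5, x6 as bits, MSB first):
  row 0 [000000]: ((0 AND (0 AND 0)) IMPLIES (NOT 0 OR (NOT 0 AND 0))) -> 1
  row 1 [000001]: ((0 AND (1 AND 0)) IMPLIES (NOT 0 OR (NOT 0 AND 1))) -> 1
  row 2 [000010]: ((0 AND (0 AND 0)) IMPLIES (NOT 0 OR (NOT 1 AND 0))) -> 1
  row 3 [000011]: ((0 AND (1 AND 0)) IMPLIES (NOT 0 OR (NOT 1 AND 1))) -> 1
  row 4 [000100]: ((0 AND (0 AND 0)) IMPLIES (NOT 1 OR (NOT 0 AND 0))) -> 1
  (every remaining row is evaluated the same way; all 64 results are listed next)
Full result column, 8 rows per line (x1,x2,x3 fixed per line; x4,x5,x6 runs 000..111 left to right):
  rows 0-7 [x1,x2,x3=000]: 11111111  (ones: 8)
  rows 8-15 [x1,x2,x3=001]: 11111111  (ones: 8)
  rows 16-23 [x1,x2,x3=010]: 11111111  (ones: 8)
  rows 24-31 [x1,x2,x3=011]: 11111111  (ones: 8)
  rows 32-39 [x1,x2,x3=100]: 11111110  (ones: 7)
  rows 40-47 [x1,x2,x3=101]: 11111110  (ones: 7)
  rows 48-55 [x1,x2,x3=110]: 11111110  (ones: 7)
  rows 56-63 [x1,x2,x3=111]: 11111110  (ones: 7)
Count of 1-rows = 8+8+8+8+7+7+7+7 = 60

60


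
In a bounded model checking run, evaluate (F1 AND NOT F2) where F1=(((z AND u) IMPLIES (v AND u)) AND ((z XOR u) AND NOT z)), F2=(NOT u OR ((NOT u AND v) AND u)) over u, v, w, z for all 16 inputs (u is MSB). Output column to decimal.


F1 = (((z AND u) IMPLIES (v AND u)) AND ((z XOR u) AND NOT z))
F2 = (NOT u OR ((NOT u AND v) AND u))
Counterexample to F1=>F2 is where F1=1 and F2=0.
Evaluate each row (bits = u,v,w,z, MSB first):
  row 0 [0000]: F1=0 F2=1 -> F1&~F2 -> 0
  row 1 [0001]: F1=0 F2=1 -> F1&~F2 -> 0
  row 2 [0010]: F1=0 F2=1 -> F1&~F2 -> 0
  row 3 [0011]: F1=0 F2=1 -> F1&~F2 -> 0
  row 4 [0100]: F1=0 F2=1 -> F1&~F2 -> 0
  row 5 [0101]: F1=0 F2=1 -> F1&~F2 -> 0
  row 6 [0110]: F1=0 F2=1 -> F1&~F2 -> 0
  row 7 [0111]: F1=0 F2=1 -> F1&~F2 -> 0
  row 8 [1000]: F1=1 F2=0 -> F1&~F2 -> 1
  row 9 [1001]: F1=0 F2=0 -> F1&~F2 -> 0
  row 10 [1010]: F1=1 F2=0 -> F1&~F2 -> 1
  row 11 [1011]: F1=0 F2=0 -> F1&~F2 -> 0
  row 12 [1100]: F1=1 F2=0 -> F1&~F2 -> 1
  row 13 [1101]: F1=0 F2=0 -> F1&~F2 -> 0
  row 14 [1110]: F1=1 F2=0 -> F1&~F2 -> 1
  row 15 [1111]: F1=0 F2=0 -> F1&~F2 -> 0
Full result column, 4 rows per line (u,v fixed per line; w,z runs 00..11 left to right):
  rows 0-3 [u,v=00]: 0000  = hex 0
  rows 4-7 [u,v=01]: 0000  = hex 0
  rows 8-11 [u,v=10]: 1010  = hex A
  rows 12-15 [u,v=11]: 1010  = hex A
Counterexample vector (row 0 .. row 15) = 0000000010101010
Output column grouped in 4s = 0000 0000 1010 1010 = 0x00AA
Convert to decimal digit by digit (value = value*16 + digit):
  0 -> 0
  0*16 + 0 = 0
  0*16 + 10 (A) = 10
  10*16 + 10 (A) = 170
Decimal = 170

170


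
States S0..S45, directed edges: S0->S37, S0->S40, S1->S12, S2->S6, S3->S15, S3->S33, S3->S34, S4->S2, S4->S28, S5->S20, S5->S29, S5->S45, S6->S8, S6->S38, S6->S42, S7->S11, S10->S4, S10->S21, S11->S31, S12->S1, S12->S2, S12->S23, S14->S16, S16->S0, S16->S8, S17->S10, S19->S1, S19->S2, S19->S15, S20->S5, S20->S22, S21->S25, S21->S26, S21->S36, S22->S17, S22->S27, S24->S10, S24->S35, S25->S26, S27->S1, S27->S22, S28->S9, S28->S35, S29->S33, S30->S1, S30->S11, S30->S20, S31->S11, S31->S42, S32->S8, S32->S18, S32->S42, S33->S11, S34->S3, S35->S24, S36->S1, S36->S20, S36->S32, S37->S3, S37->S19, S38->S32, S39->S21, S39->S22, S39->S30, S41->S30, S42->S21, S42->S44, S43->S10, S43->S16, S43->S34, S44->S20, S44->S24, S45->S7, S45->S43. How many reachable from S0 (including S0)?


BFS from S0:
  layer 0: {S0}
  layer 1: {S37, S40}
  layer 2: {S3, S19}
  layer 3: {S1, S2, S15, S33, S34}
  layer 4: {S6, S11, S12}
  layer 5: {S8, S23, S31, S38, S42}
  layer 6: {S21, S32, S44}
  layer 7: {S18, S20, S24, S25, S26, S36}
  layer 8: {S5, S10, S22, S35}
  layer 9: {S4, S17, S27, S29, S45}
  layer 10: {S7, S28, S43}
  layer 11: {S9, S16}
Reachable set: {S0, S1, S2, S3, S4, S5, S6, S7, S8, S9, S10, S11, S12, S15, S16, S17, S18, S19, S20, S21, S22, S23, S24, S25, S26, S27, S28, S29, S31, S32, S33, S34, S35, S36, S37, S38, S40, S42, S43, S44, S45}
Count = 41

41


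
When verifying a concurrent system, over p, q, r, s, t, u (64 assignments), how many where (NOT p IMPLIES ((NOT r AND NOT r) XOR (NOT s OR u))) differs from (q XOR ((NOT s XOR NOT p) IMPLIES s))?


F1 = (NOT p IMPLIES ((NOT r AND NOT r) XOR (NOT s OR u)))
F2 = (q XOR ((NOT s XOR NOT p) IMPLIES s))
Evaluate both on each of 64 rows (bits = p,q,r,s,t,u):
  row 0 [000000]: F1=0 F2=1 (differ) -> 1
  row 1 [000001]: F1=0 F2=1 (differ) -> 1
  row 2 [000010]: F1=0 F2=1 (differ) -> 1
  row 3 [000011]: F1=0 F2=1 (differ) -> 1
  row 4 [000100]: F1=1 F2=1 -> 0
  (every remaining row is evaluated the same way; all 64 results are listed next)
Full result column, 8 rows per line (p,q,r fixed per line; s,t,u runs 000..111 left to right):
  rows 0-7 [p,q,r=000]: 11110101  (ones: 6)
  rows 8-15 [p,q,r=001]: 00001010  (ones: 2)
  rows 16-23 [p,q,r=010]: 00001010  (ones: 2)
  rows 24-31 [p,q,r=011]: 11110101  (ones: 6)
  rows 32-39 [p,q,r=100]: 11110000  (ones: 4)
  rows 40-47 [p,q,r=101]: 11110000  (ones: 4)
  rows 48-55 [p,q,r=110]: 00001111  (ones: 4)
  rows 56-63 [p,q,r=111]: 00001111  (ones: 4)
Disagreements = 6+2+2+6+4+4+4+4 = 32

32


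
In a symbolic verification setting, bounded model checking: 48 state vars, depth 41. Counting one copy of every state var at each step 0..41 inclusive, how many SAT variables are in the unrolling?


BMC unrolls to depth k, creating one copy of each state var for steps 0..k.
Step count = 41 + 1 = 42 (steps 0 through 41)
Vars per step = 48
Total = 48 * 42 = 2016

2016


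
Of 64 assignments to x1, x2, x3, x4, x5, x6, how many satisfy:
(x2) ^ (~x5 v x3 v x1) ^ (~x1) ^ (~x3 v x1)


CNF with 4 clauses over 6 vars (64 assignments).
An assignment satisfies CNF iff every clause has >=1 true literal.
Check each row (bits = x1,x2,x3,x4,x5,x6; clause T/F shown):
  row 0 [000000]: clauses=FTTT -> 0
  row 1 [000001]: clauses=FTTT -> 0
  row 2 [000010]: clauses=FFTT -> 0
  row 3 [000011]: clauses=FFTT -> 0
  row 4 [000100]: clauses=FTTT -> 0
  (every remaining row is evaluated the same way; all 64 results are listed next)
Full result column, 8 rows per line (x1,x2,x3 fixed per line; x4,x5,x6 runs 000..111 left to right):
  rows 0-7 [x1,x2,x3=000]: 00000000  (ones: 0)
  rows 8-15 [x1,x2,x3=001]: 00000000  (ones: 0)
  rows 16-23 [x1,x2,x3=010]: 11001100  (ones: 4)
  rows 24-31 [x1,x2,x3=011]: 00000000  (ones: 0)
  rows 32-39 [x1,x2,x3=100]: 00000000  (ones: 0)
  rows 40-47 [x1,x2,x3=101]: 00000000  (ones: 0)
  rows 48-55 [x1,x2,x3=110]: 00000000  (ones: 0)
  rows 56-63 [x1,x2,x3=111]: 00000000  (ones: 0)
Satisfying assignments = 0+0+4+0+0+0+0+0 = 4

4


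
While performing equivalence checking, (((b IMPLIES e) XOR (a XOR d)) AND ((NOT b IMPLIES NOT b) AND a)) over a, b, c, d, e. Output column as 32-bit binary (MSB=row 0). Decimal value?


Formula: (((b IMPLIES e) XOR (a XOR d)) AND ((NOT b IMPLIES NOT b) AND a)) over a, b, c, d, e (32 rows)
Evaluate each row (bits = a,b,c,d,e, MSB first):
  row 0 [00000]: (((0 IMPLIES 0) XOR (0 XOR 0)) AND ((NOT 0 IMPLIES NOT 0) AND 0)) -> 0
  row 1 [00001]: (((0 IMPLIES 1) XOR (0 XOR 0)) AND ((NOT 0 IMPLIES NOT 0) AND 0)) -> 0
  row 2 [00010]: (((0 IMPLIES 0) XOR (0 XOR 1)) AND ((NOT 0 IMPLIES NOT 0) AND 0)) -> 0
  row 3 [00011]: (((0 IMPLIES 1) XOR (0 XOR 1)) AND ((NOT 0 IMPLIES NOT 0) AND 0)) -> 0
  row 4 [00100]: (((0 IMPLIES 0) XOR (0 XOR 0)) AND ((NOT 0 IMPLIES NOT 0) AND 0)) -> 0
  row 5 [00101]: (((0 IMPLIES 1) XOR (0 XOR 0)) AND ((NOT 0 IMPLIES NOT 0) AND 0)) -> 0
  row 6 [00110]: (((0 IMPLIES 0) XOR (0 XOR 1)) AND ((NOT 0 IMPLIES NOT 0) AND 0)) -> 0
  row 7 [00111]: (((0 IMPLIES 1) XOR (0 XOR 1)) AND ((NOT 0 IMPLIES NOT 0) AND 0)) -> 0
  row 8 [01000]: (((1 IMPLIES 0) XOR (0 XOR 0)) AND ((NOT 1 IMPLIES NOT 1) AND 0)) -> 0
  row 9 [01001]: (((1 IMPLIES 1) XOR (0 XOR 0)) AND ((NOT 1 IMPLIES NOT 1) AND 0)) -> 0
  row 10 [01010]: (((1 IMPLIES 0) XOR (0 XOR 1)) AND ((NOT 1 IMPLIES NOT 1) AND 0)) -> 0
  row 11 [01011]: (((1 IMPLIES 1) XOR (0 XOR 1)) AND ((NOT 1 IMPLIES NOT 1) AND 0)) -> 0
  row 12 [01100]: (((1 IMPLIES 0) XOR (0 XOR 0)) AND ((NOT 1 IMPLIES NOT 1) AND 0)) -> 0
  row 13 [01101]: (((1 IMPLIES 1) XOR (0 XOR 0)) AND ((NOT 1 IMPLIES NOT 1) AND 0)) -> 0
  row 14 [01110]: (((1 IMPLIES 0) XOR (0 XOR 1)) AND ((NOT 1 IMPLIES NOT 1) AND 0)) -> 0
  row 15 [01111]: (((1 IMPLIES 1) XOR (0 XOR 1)) AND ((NOT 1 IMPLIES NOT 1) AND 0)) -> 0
  row 16 [10000]: (((0 IMPLIES 0) XOR (1 XOR 0)) AND ((NOT 0 IMPLIES NOT 0) AND 1)) -> 0
  row 17 [10001]: (((0 IMPLIES 1) XOR (1 XOR 0)) AND ((NOT 0 IMPLIES NOT 0) AND 1)) -> 0
  row 18 [10010]: (((0 IMPLIES 0) XOR (1 XOR 1)) AND ((NOT 0 IMPLIES NOT 0) AND 1)) -> 1
  row 19 [10011]: (((0 IMPLIES 1) XOR (1 XOR 1)) AND ((NOT 0 IMPLIES NOT 0) AND 1)) -> 1
  row 20 [10100]: (((0 IMPLIES 0) XOR (1 XOR 0)) AND ((NOT 0 IMPLIES NOT 0) AND 1)) -> 0
  row 21 [10101]: (((0 IMPLIES 1) XOR (1 XOR 0)) AND ((NOT 0 IMPLIES NOT 0) AND 1)) -> 0
  row 22 [10110]: (((0 IMPLIES 0) XOR (1 XOR 1)) AND ((NOT 0 IMPLIES NOT 0) AND 1)) -> 1
  row 23 [10111]: (((0 IMPLIES 1) XOR (1 XOR 1)) AND ((NOT 0 IMPLIES NOT 0) AND 1)) -> 1
  row 24 [11000]: (((1 IMPLIES 0) XOR (1 XOR 0)) AND ((NOT 1 IMPLIES NOT 1) AND 1)) -> 1
  row 25 [11001]: (((1 IMPLIES 1) XOR (1 XOR 0)) AND ((NOT 1 IMPLIES NOT 1) AND 1)) -> 0
  row 26 [11010]: (((1 IMPLIES 0) XOR (1 XOR 1)) AND ((NOT 1 IMPLIES NOT 1) AND 1)) -> 0
  row 27 [11011]: (((1 IMPLIES 1) XOR (1 XOR 1)) AND ((NOT 1 IMPLIES NOT 1) AND 1)) -> 1
  row 28 [11100]: (((1 IMPLIES 0) XOR (1 XOR 0)) AND ((NOT 1 IMPLIES NOT 1) AND 1)) -> 1
  row 29 [11101]: (((1 IMPLIES 1) XOR (1 XOR 0)) AND ((NOT 1 IMPLIES NOT 1) AND 1)) -> 0
  row 30 [11110]: (((1 IMPLIES 0) XOR (1 XOR 1)) AND ((NOT 1 IMPLIES NOT 1) AND 1)) -> 0
  row 31 [11111]: (((1 IMPLIES 1) XOR (1 XOR 1)) AND ((NOT 1 IMPLIES NOT 1) AND 1)) -> 1
Full result column, 4 rows per line (a,b,c fixed per line; d,e runs 00..11 left to right):
  rows 0-3 [a,b,c=000]: 0000  = hex 0
  rows 4-7 [a,b,c=001]: 0000  = hex 0
  rows 8-11 [a,b,c=010]: 0000  = hex 0
  rows 12-15 [a,b,c=011]: 0000  = hex 0
  rows 16-19 [a,b,c=100]: 0011  = hex 3
  rows 20-23 [a,b,c=101]: 0011  = hex 3
  rows 24-27 [a,b,c=110]: 1001  = hex 9
  rows 28-31 [a,b,c=111]: 1001  = hex 9
Output column (row 0 .. row 31) = 00000000000000000011001110011001
Output column grouped in 4s = 0000 0000 0000 0000 0011 0011 1001 1001 = 0x00003399
Convert to decimal digit by digit (value = value*16 + digit):
  0 -> 0
  0*16 + 0 = 0
  0*16 + 0 = 0
  0*16 + 0 = 0
  0*16 + 3 = 3
  3*16 + 3 = 51
  51*16 + 9 = 825
  825*16 + 9 = 13209
Decimal = 13209

13209


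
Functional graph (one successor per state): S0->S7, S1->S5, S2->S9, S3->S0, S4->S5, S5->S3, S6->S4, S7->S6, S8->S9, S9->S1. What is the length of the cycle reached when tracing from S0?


Trace from S0 until a state repeats:
  S0 -> S7 -> S6 -> S4 -> S5 -> S3 -> S0
S0 first seen at step 0, revisited at step 6.
Cycle length = 6 - 0 = 6

6


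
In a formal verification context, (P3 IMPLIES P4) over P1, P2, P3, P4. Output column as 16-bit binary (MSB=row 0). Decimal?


Formula: (P3 IMPLIES P4) over P1, P2, P3, P4 (16 rows)
Evaluate each row (bits = P1,P2,P3,P4, MSB first):
  row 0 [0000]: (0 IMPLIES 0) -> 1
  row 1 [0001]: (0 IMPLIES 1) -> 1
  row 2 [0010]: (1 IMPLIES 0) -> 0
  row 3 [0011]: (1 IMPLIES 1) -> 1
  row 4 [0100]: (0 IMPLIES 0) -> 1
  row 5 [0101]: (0 IMPLIES 1) -> 1
  row 6 [0110]: (1 IMPLIES 0) -> 0
  row 7 [0111]: (1 IMPLIES 1) -> 1
  row 8 [1000]: (0 IMPLIES 0) -> 1
  row 9 [1001]: (0 IMPLIES 1) -> 1
  row 10 [1010]: (1 IMPLIES 0) -> 0
  row 11 [1011]: (1 IMPLIES 1) -> 1
  row 12 [1100]: (0 IMPLIES 0) -> 1
  row 13 [1101]: (0 IMPLIES 1) -> 1
  row 14 [1110]: (1 IMPLIES 0) -> 0
  row 15 [1111]: (1 IMPLIES 1) -> 1
Full result column, 4 rows per line (P1,P2 fixed per line; P3,P4 runs 00..11 left to right):
  rows 0-3 [P1,P2=00]: 1101  = hex D
  rows 4-7 [P1,P2=01]: 1101  = hex D
  rows 8-11 [P1,P2=10]: 1101  = hex D
  rows 12-15 [P1,P2=11]: 1101  = hex D
Output column (row 0 .. row 15) = 1101110111011101
Output column grouped in 4s = 1101 1101 1101 1101 = 0xDDDD
Convert to decimal digit by digit (value = value*16 + digit):
  D -> 13
  13*16 + 13 (D) = 221
  221*16 + 13 (D) = 3549
  3549*16 + 13 (D) = 56797
Decimal = 56797

56797


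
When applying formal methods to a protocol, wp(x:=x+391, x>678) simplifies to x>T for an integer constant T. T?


Formula: wp(x:=E, P) = P[E/x] (substitute E for x in postcondition)
Step 1: Postcondition: x>678
Step 2: Substitute x+391 for x: x+391>678
Step 3: Solve for x: x > 678-391 = 287

287


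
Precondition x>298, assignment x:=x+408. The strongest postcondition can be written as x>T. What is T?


Formula: sp(P, x:=E) = exists old_x. (x = E[old_x/x]) AND P[old_x/x] (old_x is the value of x before the assignment; eliminate old_x by solving x = E[old_x/x] for old_x)
Step 1: Precondition P: x>298, i.e. old_x > 298
Step 2: Assignment gives x = old_x + 408, so old_x = x - 408
Step 3: Substitute into P: x - 408 > 298
Step 4: Simplify: x > 298+408 = 706

706


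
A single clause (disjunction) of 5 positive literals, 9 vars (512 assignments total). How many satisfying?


Step 1: Total=2^9=512
Step 2: Unsat when all 5 false: 2^4=16
Step 3: Sat=512-16=496

496


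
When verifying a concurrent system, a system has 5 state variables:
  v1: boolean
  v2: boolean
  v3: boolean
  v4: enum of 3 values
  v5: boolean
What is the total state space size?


State space = product of domain sizes of all variables.
Domain sizes:
  v1 (boolean): 2
  v2 (boolean): 2
  v3 (boolean): 2
  v4 (enum of 3 values): 3
  v5 (boolean): 2
Product = 2 * 2 * 2 * 3 * 2 = 48

48


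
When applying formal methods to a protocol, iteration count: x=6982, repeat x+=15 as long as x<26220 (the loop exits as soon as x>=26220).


Step 1: x goes from 6982 toward 26220 by 15; the body runs while x<26220, so iterations = ceil((bound-start)/step)
Step 2: Distance=19238
Step 3: ceil(19238/15)=1283

1283


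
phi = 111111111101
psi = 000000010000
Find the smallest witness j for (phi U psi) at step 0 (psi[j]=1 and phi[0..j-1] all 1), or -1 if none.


(phi U psi) at 0: need smallest j with psi[j]=1 and phi[i]=1 for all i in [0,j).
Scan from step 0:
  step 0: phi=1, psi=0 -> continue
  step 1: phi=1, psi=0 -> continue
  step 2: phi=1, psi=0 -> continue
  step 3: phi=1, psi=0 -> continue
  step 7: psi=1 and phi held for [0,7) -> witness found
Witness step = 7

7


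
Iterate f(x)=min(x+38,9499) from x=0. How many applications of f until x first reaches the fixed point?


Step 1: x=0, cap=9499, increment=38
Step 2: x grows by 38 each step until capped at 9499; fixed point is x=9499
Step 3: iterations = ceil(9499/38) = 250

250


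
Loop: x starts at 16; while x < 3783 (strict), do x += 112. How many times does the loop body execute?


Step 1: x goes from 16 toward 3783 by 112; the body runs while x<3783, so iterations = ceil((bound-start)/step)
Step 2: Distance=3767
Step 3: ceil(3767/112)=34

34


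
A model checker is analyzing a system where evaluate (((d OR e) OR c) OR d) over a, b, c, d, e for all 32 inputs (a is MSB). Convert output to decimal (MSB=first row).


Formula: (((d OR e) OR c) OR d) over a, b, c, d, e (32 rows)
Evaluate each row (bits = a,b,c,d,e, MSB first):
  row 0 [00000]: (((0 OR 0) OR 0) OR 0) -> 0
  row 1 [00001]: (((0 OR 1) OR 0) OR 0) -> 1
  row 2 [00010]: (((1 OR 0) OR 0) OR 1) -> 1
  row 3 [00011]: (((1 OR 1) OR 0) OR 1) -> 1
  row 4 [00100]: (((0 OR 0) OR 1) OR 0) -> 1
  row 5 [00101]: (((0 OR 1) OR 1) OR 0) -> 1
  row 6 [00110]: (((1 OR 0) OR 1) OR 1) -> 1
  row 7 [00111]: (((1 OR 1) OR 1) OR 1) -> 1
  row 8 [01000]: (((0 OR 0) OR 0) OR 0) -> 0
  row 9 [01001]: (((0 OR 1) OR 0) OR 0) -> 1
  row 10 [01010]: (((1 OR 0) OR 0) OR 1) -> 1
  row 11 [01011]: (((1 OR 1) OR 0) OR 1) -> 1
  row 12 [01100]: (((0 OR 0) OR 1) OR 0) -> 1
  row 13 [01101]: (((0 OR 1) OR 1) OR 0) -> 1
  row 14 [01110]: (((1 OR 0) OR 1) OR 1) -> 1
  row 15 [01111]: (((1 OR 1) OR 1) OR 1) -> 1
  row 16 [10000]: (((0 OR 0) OR 0) OR 0) -> 0
  row 17 [10001]: (((0 OR 1) OR 0) OR 0) -> 1
  row 18 [10010]: (((1 OR 0) OR 0) OR 1) -> 1
  row 19 [10011]: (((1 OR 1) OR 0) OR 1) -> 1
  row 20 [10100]: (((0 OR 0) OR 1) OR 0) -> 1
  row 21 [10101]: (((0 OR 1) OR 1) OR 0) -> 1
  row 22 [10110]: (((1 OR 0) OR 1) OR 1) -> 1
  row 23 [10111]: (((1 OR 1) OR 1) OR 1) -> 1
  row 24 [11000]: (((0 OR 0) OR 0) OR 0) -> 0
  row 25 [11001]: (((0 OR 1) OR 0) OR 0) -> 1
  row 26 [11010]: (((1 OR 0) OR 0) OR 1) -> 1
  row 27 [11011]: (((1 OR 1) OR 0) OR 1) -> 1
  row 28 [11100]: (((0 OR 0) OR 1) OR 0) -> 1
  row 29 [11101]: (((0 OR 1) OR 1) OR 0) -> 1
  row 30 [11110]: (((1 OR 0) OR 1) OR 1) -> 1
  row 31 [11111]: (((1 OR 1) OR 1) OR 1) -> 1
Full result column, 4 rows per line (a,b,c fixed per line; d,e runs 00..11 left to right):
  rows 0-3 [a,b,c=000]: 0111  = hex 7
  rows 4-7 [a,b,c=001]: 1111  = hex F
  rows 8-11 [a,b,c=010]: 0111  = hex 7
  rows 12-15 [a,b,c=011]: 1111  = hex F
  rows 16-19 [a,b,c=100]: 0111  = hex 7
  rows 20-23 [a,b,c=101]: 1111  = hex F
  rows 24-27 [a,b,c=110]: 0111  = hex 7
  rows 28-31 [a,b,c=111]: 1111  = hex F
Output column (row 0 .. row 31) = 01111111011111110111111101111111
Output column grouped in 4s = 0111 1111 0111 1111 0111 1111 0111 1111 = 0x7F7F7F7F
Convert to decimal digit by digit (value = value*16 + digit):
  7 -> 7
  7*16 + 15 (F) = 127
  127*16 + 7 = 2039
  2039*16 + 15 (F) = 32639
  32639*16 + 7 = 522231
  522231*16 + 15 (F) = 8355711
  8355711*16 + 7 = 133691383
  133691383*16 + 15 (F) = 2139062143
Decimal = 2139062143

2139062143


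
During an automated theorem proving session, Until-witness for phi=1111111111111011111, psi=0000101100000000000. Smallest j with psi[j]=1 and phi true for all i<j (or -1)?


(phi U psi) at 0: need smallest j with psi[j]=1 and phi[i]=1 for all i in [0,j).
Scan from step 0:
  step 0: phi=1, psi=0 -> continue
  step 1: phi=1, psi=0 -> continue
  step 2: phi=1, psi=0 -> continue
  step 3: phi=1, psi=0 -> continue
  step 4: psi=1 and phi held for [0,4) -> witness found
Witness step = 4

4


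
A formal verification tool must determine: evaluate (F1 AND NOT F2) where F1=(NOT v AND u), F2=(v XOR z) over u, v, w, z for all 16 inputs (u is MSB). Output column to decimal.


F1 = (NOT v AND u)
F2 = (v XOR z)
Counterexample to F1=>F2 is where F1=1 and F2=0.
Evaluate each row (bits = u,v,w,z, MSB first):
  row 0 [0000]: F1=0 F2=0 -> F1&~F2 -> 0
  row 1 [0001]: F1=0 F2=1 -> F1&~F2 -> 0
  row 2 [0010]: F1=0 F2=0 -> F1&~F2 -> 0
  row 3 [0011]: F1=0 F2=1 -> F1&~F2 -> 0
  row 4 [0100]: F1=0 F2=1 -> F1&~F2 -> 0
  row 5 [0101]: F1=0 F2=0 -> F1&~F2 -> 0
  row 6 [0110]: F1=0 F2=1 -> F1&~F2 -> 0
  row 7 [0111]: F1=0 F2=0 -> F1&~F2 -> 0
  row 8 [1000]: F1=1 F2=0 -> F1&~F2 -> 1
  row 9 [1001]: F1=1 F2=1 -> F1&~F2 -> 0
  row 10 [1010]: F1=1 F2=0 -> F1&~F2 -> 1
  row 11 [1011]: F1=1 F2=1 -> F1&~F2 -> 0
  row 12 [1100]: F1=0 F2=1 -> F1&~F2 -> 0
  row 13 [1101]: F1=0 F2=0 -> F1&~F2 -> 0
  row 14 [1110]: F1=0 F2=1 -> F1&~F2 -> 0
  row 15 [1111]: F1=0 F2=0 -> F1&~F2 -> 0
Full result column, 4 rows per line (u,v fixed per line; w,z runs 00..11 left to right):
  rows 0-3 [u,v=00]: 0000  = hex 0
  rows 4-7 [u,v=01]: 0000  = hex 0
  rows 8-11 [u,v=10]: 1010  = hex A
  rows 12-15 [u,v=11]: 0000  = hex 0
Counterexample vector (row 0 .. row 15) = 0000000010100000
Output column grouped in 4s = 0000 0000 1010 0000 = 0x00A0
Convert to decimal digit by digit (value = value*16 + digit):
  0 -> 0
  0*16 + 0 = 0
  0*16 + 10 (A) = 10
  10*16 + 0 = 160
Decimal = 160

160


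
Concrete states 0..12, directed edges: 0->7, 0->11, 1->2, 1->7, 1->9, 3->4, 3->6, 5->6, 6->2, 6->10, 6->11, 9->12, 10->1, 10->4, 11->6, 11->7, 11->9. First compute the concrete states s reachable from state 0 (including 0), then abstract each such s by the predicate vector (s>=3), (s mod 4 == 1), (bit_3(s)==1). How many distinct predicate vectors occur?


BFS from 0:
Concrete reachable: {0, 1, 2, 4, 6, 7, 9, 10, 11, 12}
Abstract via predicates (s>=3), (s mod 4 == 1), (bit_3(s)==1):
  (0,0,0) <- {0, 2}
  (0,1,0) <- {1}
  (1,0,0) <- {4, 6, 7}
  (1,0,1) <- {10, 11, 12}
  (1,1,1) <- {9}
Distinct abstract states = 5

5


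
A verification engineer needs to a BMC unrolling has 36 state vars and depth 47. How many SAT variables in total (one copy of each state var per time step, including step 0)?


BMC unrolls to depth k, creating one copy of each state var for steps 0..k.
Step count = 47 + 1 = 48 (steps 0 through 47)
Vars per step = 36
Total = 36 * 48 = 1728

1728


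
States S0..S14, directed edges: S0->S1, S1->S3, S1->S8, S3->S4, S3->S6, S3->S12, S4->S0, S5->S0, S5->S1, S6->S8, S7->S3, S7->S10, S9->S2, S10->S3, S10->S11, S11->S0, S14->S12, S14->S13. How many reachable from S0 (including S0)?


BFS from S0:
  layer 0: {S0}
  layer 1: {S1}
  layer 2: {S3, S8}
  layer 3: {S4, S6, S12}
Reachable set: {S0, S1, S3, S4, S6, S8, S12}
Count = 7

7


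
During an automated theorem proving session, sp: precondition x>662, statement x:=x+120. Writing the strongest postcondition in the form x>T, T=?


Formula: sp(P, x:=E) = exists old_x. (x = E[old_x/x]) AND P[old_x/x] (old_x is the value of x before the assignment; eliminate old_x by solving x = E[old_x/x] for old_x)
Step 1: Precondition P: x>662, i.e. old_x > 662
Step 2: Assignment gives x = old_x + 120, so old_x = x - 120
Step 3: Substitute into P: x - 120 > 662
Step 4: Simplify: x > 662+120 = 782

782


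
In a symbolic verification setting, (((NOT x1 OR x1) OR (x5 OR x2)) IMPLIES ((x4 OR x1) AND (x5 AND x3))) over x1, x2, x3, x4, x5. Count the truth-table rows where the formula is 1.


Formula: (((NOT x1 OR x1) OR (x5 OR x2)) IMPLIES ((x4 OR x1) AND (x5 AND x3))) over 5 vars (32 rows)
Evaluate each row (x1, x2, x3, x4, x5 as bits, MSB first):
  row 0 [00000]: (((NOT 0 OR 0) OR (0 OR 0)) IMPLIES ((0 OR 0) AND (0 AND 0))) -> 0
  row 1 [00001]: (((NOT 0 OR 0) OR (1 OR 0)) IMPLIES ((0 OR 0) AND (1 AND 0))) -> 0
  row 2 [00010]: (((NOT 0 OR 0) OR (0 OR 0)) IMPLIES ((1 OR 0) AND (0 AND 0))) -> 0
  row 3 [00011]: (((NOT 0 OR 0) OR (1 OR 0)) IMPLIES ((1 OR 0) AND (1 AND 0))) -> 0
  row 4 [00100]: (((NOT 0 OR 0) OR (0 OR 0)) IMPLIES ((0 OR 0) AND (0 AND 1))) -> 0
  row 5 [00101]: (((NOT 0 OR 0) OR (1 OR 0)) IMPLIES ((0 OR 0) AND (1 AND 1))) -> 0
  row 6 [00110]: (((NOT 0 OR 0) OR (0 OR 0)) IMPLIES ((1 OR 0) AND (0 AND 1))) -> 0
  row 7 [00111]: (((NOT 0 OR 0) OR (1 OR 0)) IMPLIES ((1 OR 0) AND (1 AND 1))) -> 1
  row 8 [01000]: (((NOT 0 OR 0) OR (0 OR 1)) IMPLIES ((0 OR 0) AND (0 AND 0))) -> 0
  row 9 [01001]: (((NOT 0 OR 0) OR (1 OR 1)) IMPLIES ((0 OR 0) AND (1 AND 0))) -> 0
  row 10 [01010]: (((NOT 0 OR 0) OR (0 OR 1)) IMPLIES ((1 OR 0) AND (0 AND 0))) -> 0
  row 11 [01011]: (((NOT 0 OR 0) OR (1 OR 1)) IMPLIES ((1 OR 0) AND (1 AND 0))) -> 0
  row 12 [01100]: (((NOT 0 OR 0) OR (0 OR 1)) IMPLIES ((0 OR 0) AND (0 AND 1))) -> 0
  row 13 [01101]: (((NOT 0 OR 0) OR (1 OR 1)) IMPLIES ((0 OR 0) AND (1 AND 1))) -> 0
  row 14 [01110]: (((NOT 0 OR 0) OR (0 OR 1)) IMPLIES ((1 OR 0) AND (0 AND 1))) -> 0
  row 15 [01111]: (((NOT 0 OR 0) OR (1 OR 1)) IMPLIES ((1 OR 0) AND (1 AND 1))) -> 1
  row 16 [10000]: (((NOT 1 OR 1) OR (0 OR 0)) IMPLIES ((0 OR 1) AND (0 AND 0))) -> 0
  row 17 [10001]: (((NOT 1 OR 1) OR (1 OR 0)) IMPLIES ((0 OR 1) AND (1 AND 0))) -> 0
  row 18 [10010]: (((NOT 1 OR 1) OR (0 OR 0)) IMPLIES ((1 OR 1) AND (0 AND 0))) -> 0
  row 19 [10011]: (((NOT 1 OR 1) OR (1 OR 0)) IMPLIES ((1 OR 1) AND (1 AND 0))) -> 0
  row 20 [10100]: (((NOT 1 OR 1) OR (0 OR 0)) IMPLIES ((0 OR 1) AND (0 AND 1))) -> 0
  row 21 [10101]: (((NOT 1 OR 1) OR (1 OR 0)) IMPLIES ((0 OR 1) AND (1 AND 1))) -> 1
  row 22 [10110]: (((NOT 1 OR 1) OR (0 OR 0)) IMPLIES ((1 OR 1) AND (0 AND 1))) -> 0
  row 23 [10111]: (((NOT 1 OR 1) OR (1 OR 0)) IMPLIES ((1 OR 1) AND (1 AND 1))) -> 1
  row 24 [11000]: (((NOT 1 OR 1) OR (0 OR 1)) IMPLIES ((0 OR 1) AND (0 AND 0))) -> 0
  row 25 [11001]: (((NOT 1 OR 1) OR (1 OR 1)) IMPLIES ((0 OR 1) AND (1 AND 0))) -> 0
  row 26 [11010]: (((NOT 1 OR 1) OR (0 OR 1)) IMPLIES ((1 OR 1) AND (0 AND 0))) -> 0
  row 27 [11011]: (((NOT 1 OR 1) OR (1 OR 1)) IMPLIES ((1 OR 1) AND (1 AND 0))) -> 0
  row 28 [11100]: (((NOT 1 OR 1) OR (0 OR 1)) IMPLIES ((0 OR 1) AND (0 AND 1))) -> 0
  row 29 [11101]: (((NOT 1 OR 1) OR (1 OR 1)) IMPLIES ((0 OR 1) AND (1 AND 1))) -> 1
  row 30 [11110]: (((NOT 1 OR 1) OR (0 OR 1)) IMPLIES ((1 OR 1) AND (0 AND 1))) -> 0
  row 31 [11111]: (((NOT 1 OR 1) OR (1 OR 1)) IMPLIES ((1 OR 1) AND (1 AND 1))) -> 1
Full result column, 8 rows per line (x1,x2 fixed per line; x3,x4,x5 runs 000..111 left to right):
  rows 0-7 [x1,x2=00]: 00000001  (ones: 1)
  rows 8-15 [x1,x2=01]: 00000001  (ones: 1)
  rows 16-23 [x1,x2=10]: 00000101  (ones: 2)
  rows 24-31 [x1,x2=11]: 00000101  (ones: 2)
Count of 1-rows = 1+1+2+2 = 6

6


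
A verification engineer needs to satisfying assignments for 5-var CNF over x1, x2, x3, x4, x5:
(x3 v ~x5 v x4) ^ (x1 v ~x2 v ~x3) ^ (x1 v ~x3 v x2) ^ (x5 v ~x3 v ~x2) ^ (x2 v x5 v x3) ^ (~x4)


CNF with 6 clauses over 5 vars (32 assignments).
An assignment satisfies CNF iff every clause has >=1 true literal.
Check each row (bits = x1,x2,x3,x4,x5; clause T/F shown):
  row 0 [00000]: clauses=TTTTFT -> 0
  row 1 [00001]: clauses=FTTTTT -> 0
  row 2 [00010]: clauses=TTTTFF -> 0
  row 3 [00011]: clauses=TTTTTF -> 0
  row 4 [00100]: clauses=TTFTTT -> 0
  row 5 [00101]: clauses=TTFTTT -> 0
  row 6 [00110]: clauses=TTFTTF -> 0
  row 7 [00111]: clauses=TTFTTF -> 0
  row 8 [01000]: clauses=TTTTTT -> 1
  row 9 [01001]: clauses=FTTTTT -> 0
  row 10 [01010]: clauses=TTTTTF -> 0
  row 11 [01011]: clauses=TTTTTF -> 0
  row 12 [01100]: clauses=TFTFTT -> 0
  row 13 [01101]: clauses=TFTTTT -> 0
  row 14 [01110]: clauses=TFTFTF -> 0
  row 15 [01111]: clauses=TFTTTF -> 0
  row 16 [10000]: clauses=TTTTFT -> 0
  row 17 [10001]: clauses=FTTTTT -> 0
  row 18 [10010]: clauses=TTTTFF -> 0
  row 19 [10011]: clauses=TTTTTF -> 0
  row 20 [10100]: clauses=TTTTTT -> 1
  row 21 [10101]: clauses=TTTTTT -> 1
  row 22 [10110]: clauses=TTTTTF -> 0
  row 23 [10111]: clauses=TTTTTF -> 0
  row 24 [11000]: clauses=TTTTTT -> 1
  row 25 [11001]: clauses=FTTTTT -> 0
  row 26 [11010]: clauses=TTTTTF -> 0
  row 27 [11011]: clauses=TTTTTF -> 0
  row 28 [11100]: clauses=TTTFTT -> 0
  row 29 [11101]: clauses=TTTTTT -> 1
  row 30 [11110]: clauses=TTTFTF -> 0
  row 31 [11111]: clauses=TTTTTF -> 0
Full result column, 8 rows per line (x1,x2 fixed per line; x3,x4,x5 runs 000..111 left to right):
  rows 0-7 [x1,x2=00]: 00000000  (ones: 0)
  rows 8-15 [x1,x2=01]: 10000000  (ones: 1)
  rows 16-23 [x1,x2=10]: 00001100  (ones: 2)
  rows 24-31 [x1,x2=11]: 10000100  (ones: 2)
Satisfying assignments = 0+1+2+2 = 5

5


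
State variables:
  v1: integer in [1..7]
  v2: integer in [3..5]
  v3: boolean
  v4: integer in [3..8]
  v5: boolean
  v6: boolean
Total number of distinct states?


State space = product of domain sizes of all variables.
Domain sizes:
  v1 (integer in [1..7]): 7
  v2 (integer in [3..5]): 3
  v3 (boolean): 2
  v4 (integer in [3..8]): 6
  v5 (boolean): 2
  v6 (boolean): 2
Product = 7 * 3 * 2 * 6 * 2 * 2 = 1008

1008


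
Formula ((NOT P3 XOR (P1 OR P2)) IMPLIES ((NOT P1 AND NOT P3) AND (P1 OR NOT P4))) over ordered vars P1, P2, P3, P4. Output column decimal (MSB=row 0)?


Formula: ((NOT P3 XOR (P1 OR P2)) IMPLIES ((NOT P1 AND NOT P3) AND (P1 OR NOT P4))) over P1, P2, P3, P4 (16 rows)
Evaluate each row (bits = P1,P2,P3,P4, MSB first):
  row 0 [0000]: ((NOT 0 XOR (0 OR 0)) IMPLIES ((NOT 0 AND NOT 0) AND (0 OR NOT 0))) -> 1
  row 1 [0001]: ((NOT 0 XOR (0 OR 0)) IMPLIES ((NOT 0 AND NOT 0) AND (0 OR NOT 1))) -> 0
  row 2 [0010]: ((NOT 1 XOR (0 OR 0)) IMPLIES ((NOT 0 AND NOT 1) AND (0 OR NOT 0))) -> 1
  row 3 [0011]: ((NOT 1 XOR (0 OR 0)) IMPLIES ((NOT 0 AND NOT 1) AND (0 OR NOT 1))) -> 1
  row 4 [0100]: ((NOT 0 XOR (0 OR 1)) IMPLIES ((NOT 0 AND NOT 0) AND (0 OR NOT 0))) -> 1
  row 5 [0101]: ((NOT 0 XOR (0 OR 1)) IMPLIES ((NOT 0 AND NOT 0) AND (0 OR NOT 1))) -> 1
  row 6 [0110]: ((NOT 1 XOR (0 OR 1)) IMPLIES ((NOT 0 AND NOT 1) AND (0 OR NOT 0))) -> 0
  row 7 [0111]: ((NOT 1 XOR (0 OR 1)) IMPLIES ((NOT 0 AND NOT 1) AND (0 OR NOT 1))) -> 0
  row 8 [1000]: ((NOT 0 XOR (1 OR 0)) IMPLIES ((NOT 1 AND NOT 0) AND (1 OR NOT 0))) -> 1
  row 9 [1001]: ((NOT 0 XOR (1 OR 0)) IMPLIES ((NOT 1 AND NOT 0) AND (1 OR NOT 1))) -> 1
  row 10 [1010]: ((NOT 1 XOR (1 OR 0)) IMPLIES ((NOT 1 AND NOT 1) AND (1 OR NOT 0))) -> 0
  row 11 [1011]: ((NOT 1 XOR (1 OR 0)) IMPLIES ((NOT 1 AND NOT 1) AND (1 OR NOT 1))) -> 0
  row 12 [1100]: ((NOT 0 XOR (1 OR 1)) IMPLIES ((NOT 1 AND NOT 0) AND (1 OR NOT 0))) -> 1
  row 13 [1101]: ((NOT 0 XOR (1 OR 1)) IMPLIES ((NOT 1 AND NOT 0) AND (1 OR NOT 1))) -> 1
  row 14 [1110]: ((NOT 1 XOR (1 OR 1)) IMPLIES ((NOT 1 AND NOT 1) AND (1 OR NOT 0))) -> 0
  row 15 [1111]: ((NOT 1 XOR (1 OR 1)) IMPLIES ((NOT 1 AND NOT 1) AND (1 OR NOT 1))) -> 0
Full result column, 4 rows per line (P1,P2 fixed per line; P3,P4 runs 00..11 left to right):
  rows 0-3 [P1,P2=00]: 1011  = hex B
  rows 4-7 [P1,P2=01]: 1100  = hex C
  rows 8-11 [P1,P2=10]: 1100  = hex C
  rows 12-15 [P1,P2=11]: 1100  = hex C
Output column (row 0 .. row 15) = 1011110011001100
Output column grouped in 4s = 1011 1100 1100 1100 = 0xBCCC
Convert to decimal digit by digit (value = value*16 + digit):
  B -> 11
  11*16 + 12 (C) = 188
  188*16 + 12 (C) = 3020
  3020*16 + 12 (C) = 48332
Decimal = 48332

48332


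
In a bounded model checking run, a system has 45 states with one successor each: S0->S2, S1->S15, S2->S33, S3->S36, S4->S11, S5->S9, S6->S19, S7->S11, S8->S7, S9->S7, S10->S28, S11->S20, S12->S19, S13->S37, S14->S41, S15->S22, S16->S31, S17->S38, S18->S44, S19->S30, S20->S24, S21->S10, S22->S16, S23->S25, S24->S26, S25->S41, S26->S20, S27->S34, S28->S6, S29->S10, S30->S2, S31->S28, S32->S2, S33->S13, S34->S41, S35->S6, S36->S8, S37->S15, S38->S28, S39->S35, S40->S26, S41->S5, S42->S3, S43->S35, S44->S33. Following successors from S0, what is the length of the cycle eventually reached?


Trace from S0 until a state repeats:
  S0 -> S2 -> S33 -> S13 -> S37 -> S15 -> S22 -> S16 -> S31 -> S28 -> S6 -> S19 -> S30 -> S2
S2 first seen at step 1, revisited at step 13.
Cycle length = 13 - 1 = 12

12


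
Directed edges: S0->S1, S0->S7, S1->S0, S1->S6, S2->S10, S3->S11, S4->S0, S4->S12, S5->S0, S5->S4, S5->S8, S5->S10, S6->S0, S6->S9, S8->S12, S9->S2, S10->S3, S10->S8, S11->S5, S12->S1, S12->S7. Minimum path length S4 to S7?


BFS layer-by-layer from S4:
  dist 0: {S4}
  dist 1: {S0, S12}
  dist 2: {S1, S7}
  -> S7 reached at distance 2
Shortest path length = 2

2


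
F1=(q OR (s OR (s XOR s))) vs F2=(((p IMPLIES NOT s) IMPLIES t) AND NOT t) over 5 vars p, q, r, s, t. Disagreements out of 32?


F1 = (q OR (s OR (s XOR s)))
F2 = (((p IMPLIES NOT s) IMPLIES t) AND NOT t)
Evaluate both on each of 32 rows (bits = p,q,r,s,t):
  row 0 [00000]: F1=0 F2=0 -> 0
  row 1 [00001]: F1=0 F2=0 -> 0
  row 2 [00010]: F1=1 F2=0 (differ) -> 1
  row 3 [00011]: F1=1 F2=0 (differ) -> 1
  row 4 [00100]: F1=0 F2=0 -> 0
  row 5 [00101]: F1=0 F2=0 -> 0
  row 6 [00110]: F1=1 F2=0 (differ) -> 1
  row 7 [00111]: F1=1 F2=0 (differ) -> 1
  row 8 [01000]: F1=1 F2=0 (differ) -> 1
  row 9 [01001]: F1=1 F2=0 (differ) -> 1
  row 10 [01010]: F1=1 F2=0 (differ) -> 1
  row 11 [01011]: F1=1 F2=0 (differ) -> 1
  row 12 [01100]: F1=1 F2=0 (differ) -> 1
  row 13 [01101]: F1=1 F2=0 (differ) -> 1
  row 14 [01110]: F1=1 F2=0 (differ) -> 1
  row 15 [01111]: F1=1 F2=0 (differ) -> 1
  row 16 [10000]: F1=0 F2=0 -> 0
  row 17 [10001]: F1=0 F2=0 -> 0
  row 18 [10010]: F1=1 F2=1 -> 0
  row 19 [10011]: F1=1 F2=0 (differ) -> 1
  row 20 [10100]: F1=0 F2=0 -> 0
  row 21 [10101]: F1=0 F2=0 -> 0
  row 22 [10110]: F1=1 F2=1 -> 0
  row 23 [10111]: F1=1 F2=0 (differ) -> 1
  row 24 [11000]: F1=1 F2=0 (differ) -> 1
  row 25 [11001]: F1=1 F2=0 (differ) -> 1
  row 26 [11010]: F1=1 F2=1 -> 0
  row 27 [11011]: F1=1 F2=0 (differ) -> 1
  row 28 [11100]: F1=1 F2=0 (differ) -> 1
  row 29 [11101]: F1=1 F2=0 (differ) -> 1
  row 30 [11110]: F1=1 F2=1 -> 0
  row 31 [11111]: F1=1 F2=0 (differ) -> 1
Full result column, 8 rows per line (p,q fixed per line; r,s,t runs 000..111 left to right):
  rows 0-7 [p,q=00]: 00110011  (ones: 4)
  rows 8-15 [p,q=01]: 11111111  (ones: 8)
  rows 16-23 [p,q=10]: 00010001  (ones: 2)
  rows 24-31 [p,q=11]: 11011101  (ones: 6)
Disagreements = 4+8+2+6 = 20

20
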